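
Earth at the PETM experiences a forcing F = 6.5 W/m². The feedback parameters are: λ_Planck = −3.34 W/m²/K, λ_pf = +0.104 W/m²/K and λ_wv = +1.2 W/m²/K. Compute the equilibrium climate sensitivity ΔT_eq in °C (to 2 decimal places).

Net feedback parameter λ = (−3.34) + (+0.104) + (+1.2) = -2.036 W/m²/K.
ΔT = −F/λ = −6.5/(-2.036) = 3.19 °C.

3.19 °C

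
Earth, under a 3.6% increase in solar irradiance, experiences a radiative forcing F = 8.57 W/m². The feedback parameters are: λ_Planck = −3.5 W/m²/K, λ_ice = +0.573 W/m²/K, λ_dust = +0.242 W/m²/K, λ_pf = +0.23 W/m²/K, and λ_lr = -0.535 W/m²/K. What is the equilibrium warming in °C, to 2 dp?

2.87 °C

Net feedback parameter λ = (−3.5) + (+0.573) + (+0.242) + (+0.23) + (-0.535) = -2.99 W/m²/K.
ΔT = −F/λ = −8.57/(-2.99) = 2.87 °C.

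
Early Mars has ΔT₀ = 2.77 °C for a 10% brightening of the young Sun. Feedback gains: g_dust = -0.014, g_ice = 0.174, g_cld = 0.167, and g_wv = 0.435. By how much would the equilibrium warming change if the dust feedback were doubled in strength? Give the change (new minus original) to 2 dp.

-0.65 °C

Original: g = 0.762, ΔT = 2.77/(1−0.762) = 11.6387 °C.
With doubled dust: g' = 0.748, ΔT' = 2.77/(1−0.748) = 10.9921 °C.
Change = 10.9921 − 11.6387 = -0.65 °C.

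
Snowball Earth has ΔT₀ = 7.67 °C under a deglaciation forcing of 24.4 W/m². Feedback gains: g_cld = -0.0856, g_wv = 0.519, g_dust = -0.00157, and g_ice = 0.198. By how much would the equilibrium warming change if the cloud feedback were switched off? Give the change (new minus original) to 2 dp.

Original: g = 0.62983, ΔT = 7.67/(1−0.62983) = 20.7202 °C.
Without cloud: g' = 0.71543, ΔT' = 7.67/(1−0.71543) = 26.9529 °C.
Change = 26.9529 − 20.7202 = 6.23 °C.

6.23 °C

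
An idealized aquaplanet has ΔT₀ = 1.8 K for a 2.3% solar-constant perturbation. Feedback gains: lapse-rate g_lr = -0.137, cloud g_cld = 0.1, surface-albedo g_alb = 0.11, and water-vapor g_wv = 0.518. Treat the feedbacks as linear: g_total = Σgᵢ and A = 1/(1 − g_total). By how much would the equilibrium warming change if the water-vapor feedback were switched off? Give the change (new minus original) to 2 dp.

Original: g = 0.591, ΔT = 1.8/(1−0.591) = 4.4010 K.
Without water-vapor: g' = 0.073, ΔT' = 1.8/(1−0.073) = 1.9417 K.
Change = 1.9417 − 4.4010 = -2.46 K.

-2.46 K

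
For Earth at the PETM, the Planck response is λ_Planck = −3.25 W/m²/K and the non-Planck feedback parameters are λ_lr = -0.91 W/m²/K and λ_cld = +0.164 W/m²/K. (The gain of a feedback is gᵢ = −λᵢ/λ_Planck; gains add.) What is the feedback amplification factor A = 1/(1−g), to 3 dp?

0.813

Convert to gains: g_lr = -0.91/3.25 = -0.28; g_cld = 0.164/3.25 = 0.05046.
Total gain g = -0.22954.
A = 1/(1 + 0.22954) = 0.813.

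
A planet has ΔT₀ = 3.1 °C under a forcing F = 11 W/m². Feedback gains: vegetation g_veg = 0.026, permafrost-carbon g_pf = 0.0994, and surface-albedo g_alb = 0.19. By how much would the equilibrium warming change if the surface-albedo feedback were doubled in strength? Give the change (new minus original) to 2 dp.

Original: g = 0.3154, ΔT = 3.1/(1−0.3154) = 4.5282 °C.
With doubled surface-albedo: g' = 0.5054, ΔT' = 3.1/(1−0.5054) = 6.2677 °C.
Change = 6.2677 − 4.5282 = 1.74 °C.

1.74 °C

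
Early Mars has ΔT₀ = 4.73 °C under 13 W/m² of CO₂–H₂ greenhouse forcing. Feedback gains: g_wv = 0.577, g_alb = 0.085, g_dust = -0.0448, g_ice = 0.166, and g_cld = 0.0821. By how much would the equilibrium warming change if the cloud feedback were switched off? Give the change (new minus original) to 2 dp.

-13.30 °C

Original: g = 0.8653, ΔT = 4.73/(1−0.8653) = 35.1151 °C.
Without cloud: g' = 0.7832, ΔT' = 4.73/(1−0.7832) = 21.8173 °C.
Change = 21.8173 − 35.1151 = -13.30 °C.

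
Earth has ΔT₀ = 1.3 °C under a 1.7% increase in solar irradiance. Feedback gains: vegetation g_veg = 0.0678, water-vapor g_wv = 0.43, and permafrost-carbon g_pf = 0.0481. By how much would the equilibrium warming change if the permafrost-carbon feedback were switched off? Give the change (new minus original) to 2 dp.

-0.27 °C

Original: g = 0.5459, ΔT = 1.3/(1−0.5459) = 2.8628 °C.
Without permafrost-carbon: g' = 0.4978, ΔT' = 1.3/(1−0.4978) = 2.5886 °C.
Change = 2.5886 − 2.8628 = -0.27 °C.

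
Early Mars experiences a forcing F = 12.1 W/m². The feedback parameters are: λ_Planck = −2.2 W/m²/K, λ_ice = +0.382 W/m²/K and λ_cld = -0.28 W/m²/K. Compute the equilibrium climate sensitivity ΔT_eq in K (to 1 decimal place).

5.8 K

Net feedback parameter λ = (−2.2) + (+0.382) + (-0.28) = -2.098 W/m²/K.
ΔT = −F/λ = −12.1/(-2.098) = 5.8 K.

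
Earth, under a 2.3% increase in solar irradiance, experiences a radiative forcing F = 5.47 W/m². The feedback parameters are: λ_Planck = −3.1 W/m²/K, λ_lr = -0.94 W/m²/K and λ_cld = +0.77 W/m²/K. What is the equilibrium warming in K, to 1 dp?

1.7 K

Net feedback parameter λ = (−3.1) + (-0.94) + (+0.77) = -3.27 W/m²/K.
ΔT = −F/λ = −5.47/(-3.27) = 1.7 K.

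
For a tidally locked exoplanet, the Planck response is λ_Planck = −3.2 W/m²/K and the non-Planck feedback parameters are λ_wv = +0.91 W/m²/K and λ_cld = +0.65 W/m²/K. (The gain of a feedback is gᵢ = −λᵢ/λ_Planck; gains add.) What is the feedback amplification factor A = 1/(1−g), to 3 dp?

1.951

Convert to gains: g_wv = 0.91/3.2 = 0.2844; g_cld = 0.65/3.2 = 0.2031.
Total gain g = 0.4875.
A = 1/(1 − 0.4875) = 1.951.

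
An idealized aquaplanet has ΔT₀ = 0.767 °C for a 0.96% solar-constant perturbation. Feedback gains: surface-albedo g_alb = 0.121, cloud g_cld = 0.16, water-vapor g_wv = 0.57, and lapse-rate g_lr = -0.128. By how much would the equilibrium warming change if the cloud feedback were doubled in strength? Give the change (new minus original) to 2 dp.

3.79 °C

Original: g = 0.723, ΔT = 0.767/(1−0.723) = 2.7690 °C.
With doubled cloud: g' = 0.883, ΔT' = 0.767/(1−0.883) = 6.5556 °C.
Change = 6.5556 − 2.7690 = 3.79 °C.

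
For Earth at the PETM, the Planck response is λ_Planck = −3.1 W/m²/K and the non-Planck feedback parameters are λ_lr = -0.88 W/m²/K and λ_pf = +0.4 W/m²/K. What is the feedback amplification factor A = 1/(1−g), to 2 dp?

Convert to gains: g_lr = -0.88/3.1 = -0.2839; g_pf = 0.4/3.1 = 0.129.
Total gain g = -0.1549.
A = 1/(1 + 0.1549) = 0.87.

0.87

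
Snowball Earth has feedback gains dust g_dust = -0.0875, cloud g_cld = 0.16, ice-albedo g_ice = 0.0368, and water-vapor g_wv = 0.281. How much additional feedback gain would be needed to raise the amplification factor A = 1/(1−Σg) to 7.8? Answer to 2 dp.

0.48

Current total gain = 0.3903.
Target gain for A = 7.8: g* = 1 − 1/7.8 = 0.8718.
Additional gain needed = 0.8718 − 0.3903 = 0.48.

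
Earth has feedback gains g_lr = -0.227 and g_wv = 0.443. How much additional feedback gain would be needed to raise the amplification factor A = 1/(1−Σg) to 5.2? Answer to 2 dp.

Current total gain = 0.216.
Target gain for A = 5.2: g* = 1 − 1/5.2 = 0.8077.
Additional gain needed = 0.8077 − 0.216 = 0.59.

0.59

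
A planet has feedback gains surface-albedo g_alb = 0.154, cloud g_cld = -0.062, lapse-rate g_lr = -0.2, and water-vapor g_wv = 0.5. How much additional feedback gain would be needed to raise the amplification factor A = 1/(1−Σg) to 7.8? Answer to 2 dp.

Current total gain = 0.392.
Target gain for A = 7.8: g* = 1 − 1/7.8 = 0.8718.
Additional gain needed = 0.8718 − 0.392 = 0.48.

0.48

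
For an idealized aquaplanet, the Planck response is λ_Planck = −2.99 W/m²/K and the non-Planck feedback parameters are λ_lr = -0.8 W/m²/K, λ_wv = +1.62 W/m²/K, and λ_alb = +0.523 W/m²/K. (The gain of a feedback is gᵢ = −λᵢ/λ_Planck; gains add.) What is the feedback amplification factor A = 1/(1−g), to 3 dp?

Convert to gains: g_lr = -0.8/2.99 = -0.2676; g_wv = 1.62/2.99 = 0.5418; g_alb = 0.523/2.99 = 0.1749.
Total gain g = 0.4491.
A = 1/(1 − 0.4491) = 1.815.

1.815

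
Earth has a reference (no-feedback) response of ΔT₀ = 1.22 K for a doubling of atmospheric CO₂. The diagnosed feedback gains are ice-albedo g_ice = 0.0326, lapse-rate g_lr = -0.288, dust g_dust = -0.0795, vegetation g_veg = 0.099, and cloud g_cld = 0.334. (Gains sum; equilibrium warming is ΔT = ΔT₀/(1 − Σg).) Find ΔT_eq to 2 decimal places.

Total gain g = 0.0326 − 0.288 − 0.0795 + 0.099 + 0.334 = 0.0981.
Amplification A = 1/(1 − 0.0981) = 1.109.
ΔT = 1.22 × 1.109 = 1.35 K.

1.35 K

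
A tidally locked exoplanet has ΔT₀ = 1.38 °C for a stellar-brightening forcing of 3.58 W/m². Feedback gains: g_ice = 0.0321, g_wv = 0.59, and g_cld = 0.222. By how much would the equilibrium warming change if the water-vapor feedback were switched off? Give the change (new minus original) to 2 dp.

-7.00 °C

Original: g = 0.8441, ΔT = 1.38/(1−0.8441) = 8.8518 °C.
Without water-vapor: g' = 0.2541, ΔT' = 1.38/(1−0.2541) = 1.8501 °C.
Change = 1.8501 − 8.8518 = -7.00 °C.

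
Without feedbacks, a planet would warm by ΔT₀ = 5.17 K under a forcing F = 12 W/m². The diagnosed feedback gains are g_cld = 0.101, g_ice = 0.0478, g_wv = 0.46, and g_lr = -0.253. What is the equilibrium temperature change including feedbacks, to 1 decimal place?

8.0 K

Total gain g = 0.101 + 0.0478 + 0.46 − 0.253 = 0.3558.
Amplification A = 1/(1 − 0.3558) = 1.552.
ΔT = 5.17 × 1.552 = 8.0 K.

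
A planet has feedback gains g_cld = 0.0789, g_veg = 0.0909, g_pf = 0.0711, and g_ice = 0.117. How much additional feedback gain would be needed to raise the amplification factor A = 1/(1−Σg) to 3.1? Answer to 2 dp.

Current total gain = 0.3579.
Target gain for A = 3.1: g* = 1 − 1/3.1 = 0.6774.
Additional gain needed = 0.6774 − 0.3579 = 0.32.

0.32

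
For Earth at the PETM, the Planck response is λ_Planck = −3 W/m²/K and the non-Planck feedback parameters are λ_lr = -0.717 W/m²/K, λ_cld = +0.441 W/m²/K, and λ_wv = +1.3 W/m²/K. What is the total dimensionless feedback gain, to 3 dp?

0.341

Convert to gains: g_lr = -0.717/3 = -0.239; g_cld = 0.441/3 = 0.147; g_wv = 1.3/3 = 0.4333.
Total gain g = 0.3413.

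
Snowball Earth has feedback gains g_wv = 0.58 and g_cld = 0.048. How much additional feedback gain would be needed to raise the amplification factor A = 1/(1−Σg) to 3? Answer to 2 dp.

0.04

Current total gain = 0.628.
Target gain for A = 3: g* = 1 − 1/3 = 0.6667.
Additional gain needed = 0.6667 − 0.628 = 0.04.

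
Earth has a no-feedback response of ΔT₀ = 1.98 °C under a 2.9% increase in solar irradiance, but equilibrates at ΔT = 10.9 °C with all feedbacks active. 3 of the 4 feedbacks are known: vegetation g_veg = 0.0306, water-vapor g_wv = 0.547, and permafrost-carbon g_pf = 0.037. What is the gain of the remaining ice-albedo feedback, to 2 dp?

0.20

Amplification A = ΔT/ΔT₀ = 10.9/1.98 = 5.505.
Total gain g = 1 − 1/A = 1 − 1/5.505 = 0.8183.
Known gains sum to 0.0306 + 0.547 + 0.037 = 0.6146.
g_ice = 0.8183 − 0.6146 = 0.20.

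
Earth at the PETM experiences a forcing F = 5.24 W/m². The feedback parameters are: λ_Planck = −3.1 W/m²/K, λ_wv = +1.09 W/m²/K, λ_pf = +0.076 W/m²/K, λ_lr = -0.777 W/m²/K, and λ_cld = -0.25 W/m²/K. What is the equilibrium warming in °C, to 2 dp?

Net feedback parameter λ = (−3.1) + (+1.09) + (+0.076) + (-0.777) + (-0.25) = -2.961 W/m²/K.
ΔT = −F/λ = −5.24/(-2.961) = 1.77 °C.

1.77 °C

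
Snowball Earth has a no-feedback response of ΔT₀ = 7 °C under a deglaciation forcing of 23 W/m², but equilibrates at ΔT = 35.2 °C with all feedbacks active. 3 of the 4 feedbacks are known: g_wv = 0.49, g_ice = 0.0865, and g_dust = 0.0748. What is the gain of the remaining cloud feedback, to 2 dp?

0.15

Amplification A = ΔT/ΔT₀ = 35.2/7 = 5.029.
Total gain g = 1 − 1/A = 1 − 1/5.029 = 0.8012.
Known gains sum to 0.49 + 0.0865 + 0.0748 = 0.6513.
g_cld = 0.8012 − 0.6513 = 0.15.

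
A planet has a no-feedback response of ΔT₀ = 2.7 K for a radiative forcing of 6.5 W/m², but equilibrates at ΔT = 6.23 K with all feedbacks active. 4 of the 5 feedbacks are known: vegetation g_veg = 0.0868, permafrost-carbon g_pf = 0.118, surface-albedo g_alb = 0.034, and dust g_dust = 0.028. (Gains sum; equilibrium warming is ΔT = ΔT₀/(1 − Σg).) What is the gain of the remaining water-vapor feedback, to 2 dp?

0.30

Amplification A = ΔT/ΔT₀ = 6.23/2.7 = 2.307.
Total gain g = 1 − 1/A = 1 − 1/2.307 = 0.5665.
Known gains sum to 0.0868 + 0.118 + 0.034 + 0.028 = 0.2668.
g_wv = 0.5665 − 0.2668 = 0.30.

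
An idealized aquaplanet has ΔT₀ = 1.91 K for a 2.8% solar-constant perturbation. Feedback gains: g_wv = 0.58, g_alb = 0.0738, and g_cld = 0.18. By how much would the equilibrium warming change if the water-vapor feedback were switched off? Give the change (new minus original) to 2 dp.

Original: g = 0.8338, ΔT = 1.91/(1−0.8338) = 11.4922 K.
Without water-vapor: g' = 0.2538, ΔT' = 1.91/(1−0.2538) = 2.5596 K.
Change = 2.5596 − 11.4922 = -8.93 K.

-8.93 K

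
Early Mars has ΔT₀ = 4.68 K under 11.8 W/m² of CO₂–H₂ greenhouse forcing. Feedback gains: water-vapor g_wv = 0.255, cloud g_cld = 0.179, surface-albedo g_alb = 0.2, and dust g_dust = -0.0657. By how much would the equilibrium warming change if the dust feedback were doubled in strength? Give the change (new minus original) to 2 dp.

-1.43 K

Original: g = 0.5683, ΔT = 4.68/(1−0.5683) = 10.8409 K.
With doubled dust: g' = 0.5026, ΔT' = 4.68/(1−0.5026) = 9.4089 K.
Change = 9.4089 − 10.8409 = -1.43 K.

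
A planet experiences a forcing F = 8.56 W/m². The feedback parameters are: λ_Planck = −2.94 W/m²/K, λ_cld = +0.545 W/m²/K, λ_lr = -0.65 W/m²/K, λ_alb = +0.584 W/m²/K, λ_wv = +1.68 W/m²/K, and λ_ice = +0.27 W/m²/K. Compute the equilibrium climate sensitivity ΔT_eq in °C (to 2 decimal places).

16.75 °C

Net feedback parameter λ = (−2.94) + (+0.545) + (-0.65) + (+0.584) + (+1.68) + (+0.27) = -0.511 W/m²/K.
ΔT = −F/λ = −8.56/(-0.511) = 16.75 °C.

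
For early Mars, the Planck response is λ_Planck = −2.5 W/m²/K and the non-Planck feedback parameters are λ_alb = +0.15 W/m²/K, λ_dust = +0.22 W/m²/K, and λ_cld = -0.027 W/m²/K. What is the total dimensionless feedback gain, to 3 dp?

0.137

Convert to gains: g_alb = 0.15/2.5 = 0.06; g_dust = 0.22/2.5 = 0.088; g_cld = -0.027/2.5 = -0.0108.
Total gain g = 0.1372.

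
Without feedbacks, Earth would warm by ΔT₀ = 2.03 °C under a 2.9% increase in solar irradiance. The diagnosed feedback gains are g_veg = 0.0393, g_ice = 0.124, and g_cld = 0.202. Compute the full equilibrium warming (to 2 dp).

3.20 °C

Total gain g = 0.0393 + 0.124 + 0.202 = 0.3653.
Amplification A = 1/(1 − 0.3653) = 1.576.
ΔT = 2.03 × 1.576 = 3.20 °C.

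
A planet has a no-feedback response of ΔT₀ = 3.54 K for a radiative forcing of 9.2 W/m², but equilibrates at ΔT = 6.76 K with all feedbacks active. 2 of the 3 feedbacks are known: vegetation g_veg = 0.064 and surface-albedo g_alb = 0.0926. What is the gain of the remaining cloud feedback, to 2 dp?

0.32

Amplification A = ΔT/ΔT₀ = 6.76/3.54 = 1.91.
Total gain g = 1 − 1/A = 1 − 1/1.91 = 0.4764.
Known gains sum to 0.064 + 0.0926 = 0.1566.
g_cld = 0.4764 − 0.1566 = 0.32.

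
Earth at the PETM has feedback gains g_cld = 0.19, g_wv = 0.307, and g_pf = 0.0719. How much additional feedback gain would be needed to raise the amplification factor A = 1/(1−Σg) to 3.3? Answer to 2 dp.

Current total gain = 0.5689.
Target gain for A = 3.3: g* = 1 − 1/3.3 = 0.697.
Additional gain needed = 0.697 − 0.5689 = 0.13.

0.13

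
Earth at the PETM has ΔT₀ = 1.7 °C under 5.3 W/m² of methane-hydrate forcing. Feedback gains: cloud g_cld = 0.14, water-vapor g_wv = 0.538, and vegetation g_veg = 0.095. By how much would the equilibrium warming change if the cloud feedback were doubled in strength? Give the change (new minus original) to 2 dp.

Original: g = 0.773, ΔT = 1.7/(1−0.773) = 7.4890 °C.
With doubled cloud: g' = 0.913, ΔT' = 1.7/(1−0.913) = 19.5402 °C.
Change = 19.5402 − 7.4890 = 12.05 °C.

12.05 °C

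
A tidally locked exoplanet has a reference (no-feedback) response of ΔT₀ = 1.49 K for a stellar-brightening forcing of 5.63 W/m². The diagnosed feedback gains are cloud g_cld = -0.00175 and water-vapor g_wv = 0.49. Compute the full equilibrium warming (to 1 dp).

2.9 K

Total gain g = -0.00175 + 0.49 = 0.48825.
Amplification A = 1/(1 − 0.48825) = 1.954.
ΔT = 1.49 × 1.954 = 2.9 K.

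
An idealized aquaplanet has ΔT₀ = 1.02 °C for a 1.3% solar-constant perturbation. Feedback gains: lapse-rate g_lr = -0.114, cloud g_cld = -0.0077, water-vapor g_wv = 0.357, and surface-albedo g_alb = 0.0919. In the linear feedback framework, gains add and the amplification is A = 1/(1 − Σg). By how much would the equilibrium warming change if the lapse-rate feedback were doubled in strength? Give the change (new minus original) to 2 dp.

-0.22 °C

Original: g = 0.3272, ΔT = 1.02/(1−0.3272) = 1.5161 °C.
With doubled lapse-rate: g' = 0.2132, ΔT' = 1.02/(1−0.2132) = 1.2964 °C.
Change = 1.2964 − 1.5161 = -0.22 °C.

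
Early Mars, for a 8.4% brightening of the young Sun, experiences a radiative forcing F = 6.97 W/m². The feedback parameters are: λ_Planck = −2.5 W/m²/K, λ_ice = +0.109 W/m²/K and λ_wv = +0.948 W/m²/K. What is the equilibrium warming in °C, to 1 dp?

Net feedback parameter λ = (−2.5) + (+0.109) + (+0.948) = -1.443 W/m²/K.
ΔT = −F/λ = −6.97/(-1.443) = 4.8 °C.

4.8 °C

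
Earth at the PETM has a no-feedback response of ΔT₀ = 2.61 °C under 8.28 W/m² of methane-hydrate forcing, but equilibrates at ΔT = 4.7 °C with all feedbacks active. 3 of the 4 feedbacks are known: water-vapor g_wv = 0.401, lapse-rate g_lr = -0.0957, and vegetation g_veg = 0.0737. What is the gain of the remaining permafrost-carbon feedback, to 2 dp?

Amplification A = ΔT/ΔT₀ = 4.7/2.61 = 1.801.
Total gain g = 1 − 1/A = 1 − 1/1.801 = 0.4448.
Known gains sum to 0.401 − 0.0957 + 0.0737 = 0.379.
g_pf = 0.4448 − 0.379 = 0.07.

0.07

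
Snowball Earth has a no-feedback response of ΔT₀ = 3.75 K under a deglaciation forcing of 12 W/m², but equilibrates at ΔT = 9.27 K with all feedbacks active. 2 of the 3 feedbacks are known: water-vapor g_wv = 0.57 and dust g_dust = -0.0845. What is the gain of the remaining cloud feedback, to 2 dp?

0.11

Amplification A = ΔT/ΔT₀ = 9.27/3.75 = 2.472.
Total gain g = 1 − 1/A = 1 − 1/2.472 = 0.5955.
Known gains sum to 0.57 − 0.0845 = 0.4855.
g_cld = 0.5955 − 0.4855 = 0.11.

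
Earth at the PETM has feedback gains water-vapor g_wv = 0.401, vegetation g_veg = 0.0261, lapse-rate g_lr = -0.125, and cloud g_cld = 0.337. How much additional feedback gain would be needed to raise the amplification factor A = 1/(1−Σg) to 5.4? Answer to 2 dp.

0.18

Current total gain = 0.6391.
Target gain for A = 5.4: g* = 1 − 1/5.4 = 0.8148.
Additional gain needed = 0.8148 − 0.6391 = 0.18.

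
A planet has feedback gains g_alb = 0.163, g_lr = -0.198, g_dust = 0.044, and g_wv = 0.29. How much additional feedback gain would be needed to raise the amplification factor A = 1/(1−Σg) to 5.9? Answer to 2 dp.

0.53

Current total gain = 0.299.
Target gain for A = 5.9: g* = 1 − 1/5.9 = 0.8305.
Additional gain needed = 0.8305 − 0.299 = 0.53.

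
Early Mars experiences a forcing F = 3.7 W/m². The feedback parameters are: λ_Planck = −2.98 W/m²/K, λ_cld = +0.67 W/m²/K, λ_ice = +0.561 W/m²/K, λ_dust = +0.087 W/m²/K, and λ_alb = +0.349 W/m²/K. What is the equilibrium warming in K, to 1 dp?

2.8 K

Net feedback parameter λ = (−2.98) + (+0.67) + (+0.561) + (+0.087) + (+0.349) = -1.313 W/m²/K.
ΔT = −F/λ = −3.7/(-1.313) = 2.8 K.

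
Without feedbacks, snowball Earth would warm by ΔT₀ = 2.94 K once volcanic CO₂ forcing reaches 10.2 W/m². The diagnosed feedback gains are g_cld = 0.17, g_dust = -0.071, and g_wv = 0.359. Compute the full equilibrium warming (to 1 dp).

Total gain g = 0.17 − 0.071 + 0.359 = 0.458.
Amplification A = 1/(1 − 0.458) = 1.845.
ΔT = 2.94 × 1.845 = 5.4 K.

5.4 K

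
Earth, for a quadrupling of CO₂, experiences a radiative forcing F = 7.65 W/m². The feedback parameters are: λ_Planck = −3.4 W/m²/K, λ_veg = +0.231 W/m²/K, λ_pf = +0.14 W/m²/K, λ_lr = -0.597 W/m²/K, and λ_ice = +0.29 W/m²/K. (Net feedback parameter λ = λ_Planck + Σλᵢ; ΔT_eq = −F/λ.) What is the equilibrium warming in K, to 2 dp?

2.29 K

Net feedback parameter λ = (−3.4) + (+0.231) + (+0.14) + (-0.597) + (+0.29) = -3.336 W/m²/K.
ΔT = −F/λ = −7.65/(-3.336) = 2.29 K.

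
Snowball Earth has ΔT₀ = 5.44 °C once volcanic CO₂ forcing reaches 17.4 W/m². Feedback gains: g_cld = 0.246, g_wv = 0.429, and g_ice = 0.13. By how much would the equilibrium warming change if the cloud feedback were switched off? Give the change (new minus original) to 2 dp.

-15.56 °C

Original: g = 0.805, ΔT = 5.44/(1−0.805) = 27.8974 °C.
Without cloud: g' = 0.559, ΔT' = 5.44/(1−0.559) = 12.3356 °C.
Change = 12.3356 − 27.8974 = -15.56 °C.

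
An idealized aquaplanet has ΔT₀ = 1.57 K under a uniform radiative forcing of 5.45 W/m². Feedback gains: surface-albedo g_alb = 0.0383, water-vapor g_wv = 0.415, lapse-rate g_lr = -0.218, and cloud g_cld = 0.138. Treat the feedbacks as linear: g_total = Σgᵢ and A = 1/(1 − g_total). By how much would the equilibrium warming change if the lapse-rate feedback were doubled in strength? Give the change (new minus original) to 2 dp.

-0.65 K

Original: g = 0.3733, ΔT = 1.57/(1−0.3733) = 2.5052 K.
With doubled lapse-rate: g' = 0.1553, ΔT' = 1.57/(1−0.1553) = 1.8586 K.
Change = 1.8586 − 2.5052 = -0.65 K.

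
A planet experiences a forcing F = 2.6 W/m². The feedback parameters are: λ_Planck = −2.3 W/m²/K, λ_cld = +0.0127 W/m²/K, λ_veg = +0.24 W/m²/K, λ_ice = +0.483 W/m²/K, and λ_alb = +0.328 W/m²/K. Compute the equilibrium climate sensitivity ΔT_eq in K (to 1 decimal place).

Net feedback parameter λ = (−2.3) + (+0.0127) + (+0.24) + (+0.483) + (+0.328) = -1.2363 W/m²/K.
ΔT = −F/λ = −2.6/(-1.2363) = 2.1 K.

2.1 K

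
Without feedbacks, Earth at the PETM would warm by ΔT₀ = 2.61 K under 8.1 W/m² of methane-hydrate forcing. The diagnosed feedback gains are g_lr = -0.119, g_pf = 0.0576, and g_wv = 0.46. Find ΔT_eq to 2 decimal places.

Total gain g = -0.119 + 0.0576 + 0.46 = 0.3986.
Amplification A = 1/(1 − 0.3986) = 1.663.
ΔT = 2.61 × 1.663 = 4.34 K.

4.34 K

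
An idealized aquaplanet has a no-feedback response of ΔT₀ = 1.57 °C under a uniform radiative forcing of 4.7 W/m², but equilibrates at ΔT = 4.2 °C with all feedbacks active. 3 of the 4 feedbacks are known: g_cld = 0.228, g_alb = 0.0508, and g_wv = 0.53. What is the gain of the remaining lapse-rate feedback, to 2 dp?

Amplification A = ΔT/ΔT₀ = 4.2/1.57 = 2.675.
Total gain g = 1 − 1/A = 1 − 1/2.675 = 0.6262.
Known gains sum to 0.228 + 0.0508 + 0.53 = 0.8088.
g_lr = 0.6262 − 0.8088 = -0.18.

-0.18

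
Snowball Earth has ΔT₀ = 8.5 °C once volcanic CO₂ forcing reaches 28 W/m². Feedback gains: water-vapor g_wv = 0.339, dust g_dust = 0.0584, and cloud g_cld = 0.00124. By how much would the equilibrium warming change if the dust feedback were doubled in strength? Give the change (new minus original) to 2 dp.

Original: g = 0.39864, ΔT = 8.5/(1−0.39864) = 14.1346 °C.
With doubled dust: g' = 0.45704, ΔT' = 8.5/(1−0.45704) = 15.6549 °C.
Change = 15.6549 − 14.1346 = 1.52 °C.

1.52 °C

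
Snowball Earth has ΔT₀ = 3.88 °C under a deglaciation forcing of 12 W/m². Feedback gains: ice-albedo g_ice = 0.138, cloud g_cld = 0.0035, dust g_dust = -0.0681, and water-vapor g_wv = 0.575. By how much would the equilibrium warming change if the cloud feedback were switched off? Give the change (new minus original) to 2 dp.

Original: g = 0.6484, ΔT = 3.88/(1−0.6484) = 11.0353 °C.
Without cloud: g' = 0.6449, ΔT' = 3.88/(1−0.6449) = 10.9265 °C.
Change = 10.9265 − 11.0353 = -0.11 °C.

-0.11 °C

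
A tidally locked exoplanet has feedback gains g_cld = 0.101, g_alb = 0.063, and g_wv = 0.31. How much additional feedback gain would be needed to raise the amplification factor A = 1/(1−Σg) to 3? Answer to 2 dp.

Current total gain = 0.474.
Target gain for A = 3: g* = 1 − 1/3 = 0.6667.
Additional gain needed = 0.6667 − 0.474 = 0.19.

0.19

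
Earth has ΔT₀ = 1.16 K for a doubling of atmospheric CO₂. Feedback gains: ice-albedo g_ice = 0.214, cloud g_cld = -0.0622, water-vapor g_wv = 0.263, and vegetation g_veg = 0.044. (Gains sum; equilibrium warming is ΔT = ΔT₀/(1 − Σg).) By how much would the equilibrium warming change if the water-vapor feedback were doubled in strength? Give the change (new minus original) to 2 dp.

2.03 K

Original: g = 0.4588, ΔT = 1.16/(1−0.4588) = 2.1434 K.
With doubled water-vapor: g' = 0.7218, ΔT' = 1.16/(1−0.7218) = 4.1697 K.
Change = 4.1697 − 2.1434 = 2.03 K.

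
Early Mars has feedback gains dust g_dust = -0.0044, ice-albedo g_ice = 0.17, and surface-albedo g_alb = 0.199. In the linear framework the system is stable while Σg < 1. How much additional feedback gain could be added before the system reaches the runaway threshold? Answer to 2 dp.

0.64

Current total gain = -0.0044 + 0.17 + 0.199 = 0.3646.
Margin to runaway = 1 − 0.3646 = 0.64.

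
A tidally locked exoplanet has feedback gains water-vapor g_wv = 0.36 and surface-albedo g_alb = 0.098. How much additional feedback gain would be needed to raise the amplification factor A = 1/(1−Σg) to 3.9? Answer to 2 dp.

Current total gain = 0.458.
Target gain for A = 3.9: g* = 1 − 1/3.9 = 0.7436.
Additional gain needed = 0.7436 − 0.458 = 0.29.

0.29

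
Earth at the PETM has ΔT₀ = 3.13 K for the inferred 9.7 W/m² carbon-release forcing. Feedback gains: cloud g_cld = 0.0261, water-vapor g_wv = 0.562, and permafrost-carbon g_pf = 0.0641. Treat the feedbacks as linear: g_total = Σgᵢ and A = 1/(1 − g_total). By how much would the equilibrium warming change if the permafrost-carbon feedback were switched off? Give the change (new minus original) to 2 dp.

-1.40 K

Original: g = 0.6522, ΔT = 3.13/(1−0.6522) = 8.9994 K.
Without permafrost-carbon: g' = 0.5881, ΔT' = 3.13/(1−0.5881) = 7.5989 K.
Change = 7.5989 − 8.9994 = -1.40 K.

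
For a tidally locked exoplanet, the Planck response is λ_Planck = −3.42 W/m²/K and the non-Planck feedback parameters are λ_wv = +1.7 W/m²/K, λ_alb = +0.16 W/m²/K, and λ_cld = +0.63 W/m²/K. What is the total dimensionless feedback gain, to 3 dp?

0.728

Convert to gains: g_wv = 1.7/3.42 = 0.4971; g_alb = 0.16/3.42 = 0.04678; g_cld = 0.63/3.42 = 0.1842.
Total gain g = 0.72808.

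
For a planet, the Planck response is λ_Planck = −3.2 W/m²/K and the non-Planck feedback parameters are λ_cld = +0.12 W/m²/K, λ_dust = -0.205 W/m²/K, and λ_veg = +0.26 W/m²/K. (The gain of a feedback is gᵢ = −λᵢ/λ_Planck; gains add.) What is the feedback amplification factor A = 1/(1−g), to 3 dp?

Convert to gains: g_cld = 0.12/3.2 = 0.0375; g_dust = -0.205/3.2 = -0.06406; g_veg = 0.26/3.2 = 0.08125.
Total gain g = 0.05469.
A = 1/(1 − 0.05469) = 1.058.

1.058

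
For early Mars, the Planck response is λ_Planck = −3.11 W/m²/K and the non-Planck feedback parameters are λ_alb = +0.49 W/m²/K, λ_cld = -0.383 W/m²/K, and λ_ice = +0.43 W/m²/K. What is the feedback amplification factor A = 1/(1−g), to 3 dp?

Convert to gains: g_alb = 0.49/3.11 = 0.1576; g_cld = -0.383/3.11 = -0.1232; g_ice = 0.43/3.11 = 0.1383.
Total gain g = 0.1727.
A = 1/(1 − 0.1727) = 1.209.

1.209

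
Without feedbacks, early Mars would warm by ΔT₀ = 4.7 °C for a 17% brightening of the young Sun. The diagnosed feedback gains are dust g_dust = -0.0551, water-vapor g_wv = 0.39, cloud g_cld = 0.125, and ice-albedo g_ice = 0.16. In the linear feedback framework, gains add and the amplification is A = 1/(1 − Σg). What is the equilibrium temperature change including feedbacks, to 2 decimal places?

12.37 °C

Total gain g = -0.0551 + 0.39 + 0.125 + 0.16 = 0.6199.
Amplification A = 1/(1 − 0.6199) = 2.631.
ΔT = 4.7 × 2.631 = 12.37 °C.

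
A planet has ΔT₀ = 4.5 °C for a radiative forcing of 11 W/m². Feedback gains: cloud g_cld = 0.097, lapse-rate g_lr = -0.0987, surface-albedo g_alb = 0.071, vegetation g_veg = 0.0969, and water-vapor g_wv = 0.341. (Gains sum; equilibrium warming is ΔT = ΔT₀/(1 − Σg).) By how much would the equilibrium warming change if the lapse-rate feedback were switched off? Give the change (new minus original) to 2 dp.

2.29 °C

Original: g = 0.5072, ΔT = 4.5/(1−0.5072) = 9.1315 °C.
Without lapse-rate: g' = 0.6059, ΔT' = 4.5/(1−0.6059) = 11.4184 °C.
Change = 11.4184 − 9.1315 = 2.29 °C.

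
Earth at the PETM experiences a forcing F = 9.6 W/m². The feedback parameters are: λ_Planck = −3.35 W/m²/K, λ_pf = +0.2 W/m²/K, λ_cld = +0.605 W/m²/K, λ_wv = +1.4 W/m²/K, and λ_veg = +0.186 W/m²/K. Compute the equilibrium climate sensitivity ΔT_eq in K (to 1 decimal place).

10.0 K

Net feedback parameter λ = (−3.35) + (+0.2) + (+0.605) + (+1.4) + (+0.186) = -0.959 W/m²/K.
ΔT = −F/λ = −9.6/(-0.959) = 10.0 K.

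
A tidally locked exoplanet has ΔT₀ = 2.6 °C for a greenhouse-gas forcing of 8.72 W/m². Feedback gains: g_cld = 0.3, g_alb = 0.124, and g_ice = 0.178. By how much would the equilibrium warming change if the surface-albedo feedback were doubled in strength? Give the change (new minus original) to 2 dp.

2.96 °C

Original: g = 0.602, ΔT = 2.6/(1−0.602) = 6.5327 °C.
With doubled surface-albedo: g' = 0.726, ΔT' = 2.6/(1−0.726) = 9.4891 °C.
Change = 9.4891 − 6.5327 = 2.96 °C.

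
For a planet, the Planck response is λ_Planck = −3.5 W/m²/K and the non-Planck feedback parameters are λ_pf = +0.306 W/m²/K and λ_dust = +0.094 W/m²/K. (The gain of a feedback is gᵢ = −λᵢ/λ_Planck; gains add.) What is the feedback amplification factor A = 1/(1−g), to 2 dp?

Convert to gains: g_pf = 0.306/3.5 = 0.08743; g_dust = 0.094/3.5 = 0.02686.
Total gain g = 0.11429.
A = 1/(1 − 0.11429) = 1.13.

1.13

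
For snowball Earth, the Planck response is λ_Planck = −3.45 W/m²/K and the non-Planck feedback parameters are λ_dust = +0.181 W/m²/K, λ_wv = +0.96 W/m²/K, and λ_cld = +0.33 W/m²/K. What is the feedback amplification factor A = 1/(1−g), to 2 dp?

Convert to gains: g_dust = 0.181/3.45 = 0.05246; g_wv = 0.96/3.45 = 0.2783; g_cld = 0.33/3.45 = 0.09565.
Total gain g = 0.42641.
A = 1/(1 − 0.42641) = 1.74.

1.74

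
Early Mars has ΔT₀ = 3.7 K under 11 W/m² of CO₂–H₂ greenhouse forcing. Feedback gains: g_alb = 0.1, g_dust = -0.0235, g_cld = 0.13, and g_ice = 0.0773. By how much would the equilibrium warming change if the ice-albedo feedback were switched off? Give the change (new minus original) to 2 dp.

Original: g = 0.2838, ΔT = 3.7/(1−0.2838) = 5.1662 K.
Without ice-albedo: g' = 0.2065, ΔT' = 3.7/(1−0.2065) = 4.6629 K.
Change = 4.6629 − 5.1662 = -0.50 K.

-0.50 K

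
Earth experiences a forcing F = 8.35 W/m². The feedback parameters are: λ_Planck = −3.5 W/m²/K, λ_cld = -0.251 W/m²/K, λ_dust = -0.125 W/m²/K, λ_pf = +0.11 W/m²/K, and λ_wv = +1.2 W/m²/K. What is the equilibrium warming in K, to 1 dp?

3.3 K

Net feedback parameter λ = (−3.5) + (-0.251) + (-0.125) + (+0.11) + (+1.2) = -2.566 W/m²/K.
ΔT = −F/λ = −8.35/(-2.566) = 3.3 K.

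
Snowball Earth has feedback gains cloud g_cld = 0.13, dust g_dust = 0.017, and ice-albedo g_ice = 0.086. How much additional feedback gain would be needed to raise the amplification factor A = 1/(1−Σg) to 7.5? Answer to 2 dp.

0.63

Current total gain = 0.233.
Target gain for A = 7.5: g* = 1 − 1/7.5 = 0.8667.
Additional gain needed = 0.8667 − 0.233 = 0.63.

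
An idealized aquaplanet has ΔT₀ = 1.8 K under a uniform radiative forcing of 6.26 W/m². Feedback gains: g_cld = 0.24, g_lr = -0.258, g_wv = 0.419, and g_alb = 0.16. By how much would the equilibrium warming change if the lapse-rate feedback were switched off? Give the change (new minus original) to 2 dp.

5.84 K

Original: g = 0.561, ΔT = 1.8/(1−0.561) = 4.1002 K.
Without lapse-rate: g' = 0.819, ΔT' = 1.8/(1−0.819) = 9.9448 K.
Change = 9.9448 − 4.1002 = 5.84 K.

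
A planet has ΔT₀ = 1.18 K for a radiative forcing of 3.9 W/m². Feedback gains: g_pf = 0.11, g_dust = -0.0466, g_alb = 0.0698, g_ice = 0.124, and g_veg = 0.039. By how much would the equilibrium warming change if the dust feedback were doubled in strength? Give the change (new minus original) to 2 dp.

-0.10 K

Original: g = 0.2962, ΔT = 1.18/(1−0.2962) = 1.6766 K.
With doubled dust: g' = 0.2496, ΔT' = 1.18/(1−0.2496) = 1.5725 K.
Change = 1.5725 − 1.6766 = -0.10 K.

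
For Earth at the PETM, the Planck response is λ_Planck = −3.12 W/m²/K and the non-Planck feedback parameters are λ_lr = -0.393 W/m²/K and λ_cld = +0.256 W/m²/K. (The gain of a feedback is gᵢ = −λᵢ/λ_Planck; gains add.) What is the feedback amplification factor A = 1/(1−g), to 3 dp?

Convert to gains: g_lr = -0.393/3.12 = -0.126; g_cld = 0.256/3.12 = 0.08205.
Total gain g = -0.04395.
A = 1/(1 + 0.04395) = 0.958.

0.958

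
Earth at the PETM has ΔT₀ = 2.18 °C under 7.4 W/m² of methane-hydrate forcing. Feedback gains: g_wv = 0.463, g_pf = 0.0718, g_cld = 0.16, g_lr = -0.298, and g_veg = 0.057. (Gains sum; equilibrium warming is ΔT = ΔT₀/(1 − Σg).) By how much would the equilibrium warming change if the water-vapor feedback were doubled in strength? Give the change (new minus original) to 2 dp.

22.21 °C

Original: g = 0.4538, ΔT = 2.18/(1−0.4538) = 3.9912 °C.
With doubled water-vapor: g' = 0.9168, ΔT' = 2.18/(1−0.9168) = 26.2019 °C.
Change = 26.2019 − 3.9912 = 22.21 °C.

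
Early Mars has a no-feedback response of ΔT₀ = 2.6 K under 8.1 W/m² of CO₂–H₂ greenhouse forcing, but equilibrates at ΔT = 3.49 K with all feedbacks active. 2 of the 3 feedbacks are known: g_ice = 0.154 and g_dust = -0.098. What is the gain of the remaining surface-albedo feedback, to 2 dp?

0.20

Amplification A = ΔT/ΔT₀ = 3.49/2.6 = 1.342.
Total gain g = 1 − 1/A = 1 − 1/1.342 = 0.2548.
Known gains sum to 0.154 − 0.098 = 0.056.
g_alb = 0.2548 − 0.056 = 0.20.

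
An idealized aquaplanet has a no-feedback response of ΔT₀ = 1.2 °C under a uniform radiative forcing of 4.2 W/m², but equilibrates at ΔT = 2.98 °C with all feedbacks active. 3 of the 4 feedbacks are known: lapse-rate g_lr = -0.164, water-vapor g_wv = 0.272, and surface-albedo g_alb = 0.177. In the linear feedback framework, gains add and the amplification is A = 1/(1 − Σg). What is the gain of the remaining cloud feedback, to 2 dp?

0.31

Amplification A = ΔT/ΔT₀ = 2.98/1.2 = 2.483.
Total gain g = 1 − 1/A = 1 − 1/2.483 = 0.5973.
Known gains sum to -0.164 + 0.272 + 0.177 = 0.285.
g_cld = 0.5973 − 0.285 = 0.31.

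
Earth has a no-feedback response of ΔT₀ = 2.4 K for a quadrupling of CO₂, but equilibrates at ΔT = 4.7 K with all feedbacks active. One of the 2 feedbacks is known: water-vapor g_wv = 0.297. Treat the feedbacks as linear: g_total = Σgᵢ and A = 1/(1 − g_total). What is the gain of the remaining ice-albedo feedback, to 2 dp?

0.19

Amplification A = ΔT/ΔT₀ = 4.7/2.4 = 1.958.
Total gain g = 1 − 1/A = 1 − 1/1.958 = 0.4893.
The known gain is 0.297.
g_ice = 0.4893 − 0.297 = 0.19.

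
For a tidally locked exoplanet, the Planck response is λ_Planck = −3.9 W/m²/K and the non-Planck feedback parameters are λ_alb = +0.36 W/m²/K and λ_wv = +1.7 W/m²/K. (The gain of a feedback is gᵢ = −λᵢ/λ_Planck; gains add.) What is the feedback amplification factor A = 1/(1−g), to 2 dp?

Convert to gains: g_alb = 0.36/3.9 = 0.09231; g_wv = 1.7/3.9 = 0.4359.
Total gain g = 0.52821.
A = 1/(1 − 0.52821) = 2.12.

2.12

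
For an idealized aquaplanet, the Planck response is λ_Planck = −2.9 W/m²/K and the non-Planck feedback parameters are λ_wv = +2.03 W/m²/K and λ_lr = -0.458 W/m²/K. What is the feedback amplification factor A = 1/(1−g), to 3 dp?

Convert to gains: g_wv = 2.03/2.9 = 0.7; g_lr = -0.458/2.9 = -0.1579.
Total gain g = 0.5421.
A = 1/(1 − 0.5421) = 2.184.

2.184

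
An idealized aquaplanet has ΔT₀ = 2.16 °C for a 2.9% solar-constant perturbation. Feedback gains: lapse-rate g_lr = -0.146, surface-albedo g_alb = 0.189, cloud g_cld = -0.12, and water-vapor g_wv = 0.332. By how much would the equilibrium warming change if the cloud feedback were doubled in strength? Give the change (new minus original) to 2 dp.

Original: g = 0.255, ΔT = 2.16/(1−0.255) = 2.8993 °C.
With doubled cloud: g' = 0.135, ΔT' = 2.16/(1−0.135) = 2.4971 °C.
Change = 2.4971 − 2.8993 = -0.40 °C.

-0.40 °C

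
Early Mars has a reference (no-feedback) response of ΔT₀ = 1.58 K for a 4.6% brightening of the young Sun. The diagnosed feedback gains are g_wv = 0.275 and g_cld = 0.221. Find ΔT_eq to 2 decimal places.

3.13 K

Total gain g = 0.275 + 0.221 = 0.496.
Amplification A = 1/(1 − 0.496) = 1.984.
ΔT = 1.58 × 1.984 = 3.13 K.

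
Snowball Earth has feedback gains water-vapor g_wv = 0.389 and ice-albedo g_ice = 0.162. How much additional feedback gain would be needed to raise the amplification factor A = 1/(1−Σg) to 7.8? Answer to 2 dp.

0.32

Current total gain = 0.551.
Target gain for A = 7.8: g* = 1 − 1/7.8 = 0.8718.
Additional gain needed = 0.8718 − 0.551 = 0.32.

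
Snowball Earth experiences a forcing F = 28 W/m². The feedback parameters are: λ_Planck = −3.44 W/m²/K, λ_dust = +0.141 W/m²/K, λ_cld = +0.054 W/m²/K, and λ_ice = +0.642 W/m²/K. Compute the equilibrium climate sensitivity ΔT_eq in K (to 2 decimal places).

Net feedback parameter λ = (−3.44) + (+0.141) + (+0.054) + (+0.642) = -2.603 W/m²/K.
ΔT = −F/λ = −28/(-2.603) = 10.76 K.

10.76 K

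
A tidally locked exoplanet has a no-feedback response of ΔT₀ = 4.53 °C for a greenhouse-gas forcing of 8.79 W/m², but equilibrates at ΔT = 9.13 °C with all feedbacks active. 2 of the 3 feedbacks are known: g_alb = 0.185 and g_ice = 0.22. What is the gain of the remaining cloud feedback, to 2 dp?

0.10

Amplification A = ΔT/ΔT₀ = 9.13/4.53 = 2.015.
Total gain g = 1 − 1/A = 1 − 1/2.015 = 0.5037.
Known gains sum to 0.185 + 0.22 = 0.405.
g_cld = 0.5037 − 0.405 = 0.10.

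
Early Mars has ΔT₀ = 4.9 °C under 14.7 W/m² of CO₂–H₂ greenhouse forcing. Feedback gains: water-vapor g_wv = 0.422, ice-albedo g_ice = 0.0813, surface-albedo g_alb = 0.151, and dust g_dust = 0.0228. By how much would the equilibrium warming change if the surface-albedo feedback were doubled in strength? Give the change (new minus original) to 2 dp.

13.33 °C

Original: g = 0.6771, ΔT = 4.9/(1−0.6771) = 15.1750 °C.
With doubled surface-albedo: g' = 0.8281, ΔT' = 4.9/(1−0.8281) = 28.5049 °C.
Change = 28.5049 − 15.1750 = 13.33 °C.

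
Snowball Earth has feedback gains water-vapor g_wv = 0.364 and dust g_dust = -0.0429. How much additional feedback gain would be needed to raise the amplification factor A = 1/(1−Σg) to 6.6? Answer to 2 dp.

0.53

Current total gain = 0.3211.
Target gain for A = 6.6: g* = 1 − 1/6.6 = 0.8485.
Additional gain needed = 0.8485 − 0.3211 = 0.53.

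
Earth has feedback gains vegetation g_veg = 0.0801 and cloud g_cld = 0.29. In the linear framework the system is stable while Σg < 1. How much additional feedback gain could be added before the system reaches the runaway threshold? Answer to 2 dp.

0.63

Current total gain = 0.0801 + 0.29 = 0.3701.
Margin to runaway = 1 − 0.3701 = 0.63.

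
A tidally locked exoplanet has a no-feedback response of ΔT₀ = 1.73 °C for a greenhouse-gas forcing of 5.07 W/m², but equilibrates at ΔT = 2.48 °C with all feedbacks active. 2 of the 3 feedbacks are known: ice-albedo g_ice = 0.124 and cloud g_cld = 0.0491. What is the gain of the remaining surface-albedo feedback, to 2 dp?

0.13

Amplification A = ΔT/ΔT₀ = 2.48/1.73 = 1.434.
Total gain g = 1 − 1/A = 1 − 1/1.434 = 0.3026.
Known gains sum to 0.124 + 0.0491 = 0.1731.
g_alb = 0.3026 − 0.1731 = 0.13.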